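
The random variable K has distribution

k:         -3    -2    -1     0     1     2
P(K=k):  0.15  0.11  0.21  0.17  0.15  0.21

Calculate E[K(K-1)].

E[K(K-1)] = Σ k(k-1)·P(K=k)
 = 12·0.15 + 6·0.11 + 2·0.21 + 0·0.17 + 0·0.15 + 2·0.21
 = 1.8 + 0.66 + 0.42 + 0 + 0 + 0.42
 = 3.3

3.3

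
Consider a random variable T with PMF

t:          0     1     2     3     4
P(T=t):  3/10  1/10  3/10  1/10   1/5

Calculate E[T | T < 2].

0.25

P(T < 2) = 3/10 + 1/10 = 2/5.
E[T | T < 2] = [0·3/10 + 1·1/10] / (2/5)
 = 1/10 / (2/5)
 = 1/4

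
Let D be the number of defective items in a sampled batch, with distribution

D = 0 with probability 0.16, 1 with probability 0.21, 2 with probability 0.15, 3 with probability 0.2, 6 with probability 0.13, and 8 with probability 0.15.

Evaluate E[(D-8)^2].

E[(D-8)^2] = Σ (d-8)^2·P(D=d)
 = 64·0.16 + 49·0.21 + 36·0.15 + 25·0.2 + 4·0.13 + 0·0.15
 = 10.24 + 10.29 + 5.4 + 5 + 0.52 + 0
 = 31.45

31.45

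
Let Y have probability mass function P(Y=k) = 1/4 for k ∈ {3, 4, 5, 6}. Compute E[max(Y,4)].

E[max(Y,4)] = Σ max(y,4)·P(Y=y)
 = 4·1/4 + 4·1/4 + 5·1/4 + 6·1/4
 = 1 + 1 + 5/4 + 3/2
 = 19/4

4.75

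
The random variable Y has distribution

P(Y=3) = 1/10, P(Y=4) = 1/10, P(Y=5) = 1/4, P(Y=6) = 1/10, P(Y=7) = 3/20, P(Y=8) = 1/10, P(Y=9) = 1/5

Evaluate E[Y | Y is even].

P(Y is even) = 1/10 + 1/10 + 1/10 = 3/10.
E[Y | Y is even] = [4·1/10 + 6·1/10 + 8·1/10] / (3/10)
 = 9/5 / (3/10)
 = 6

6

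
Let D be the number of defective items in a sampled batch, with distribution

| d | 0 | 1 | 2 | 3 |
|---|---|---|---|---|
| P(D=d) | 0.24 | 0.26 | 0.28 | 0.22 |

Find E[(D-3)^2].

E[(D-3)^2] = Σ (d-3)^2·P(D=d)
 = 9·0.24 + 4·0.26 + 1·0.28 + 0·0.22
 = 2.16 + 1.04 + 0.28 + 0
 = 3.48

3.48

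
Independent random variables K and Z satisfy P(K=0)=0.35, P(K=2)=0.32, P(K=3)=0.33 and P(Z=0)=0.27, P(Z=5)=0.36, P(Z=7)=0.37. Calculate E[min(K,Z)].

1.1899

E[min(K,Z)] = Σ_k Σ_z min(k,z) · P(K=k)P(Z=z)
 = 0·0.0945 + 0·0.126 + 0·0.1295 + 0·0.0864 + 2·0.1152 + 2·0.1184 + 0·0.0891 + 3·0.1188 + 3·0.1221
 = 0 + 0 + 0 + 0 + 0.2304 + 0.2368 + 0 + 0.3564 + 0.3663
 = 1.1899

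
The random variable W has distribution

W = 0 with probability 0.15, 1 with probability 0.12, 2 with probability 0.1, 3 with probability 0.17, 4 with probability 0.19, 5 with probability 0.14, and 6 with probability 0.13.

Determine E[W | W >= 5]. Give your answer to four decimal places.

5.4815

P(W >= 5) = 0.14 + 0.13 = 0.27.
E[W | W >= 5] = [5·0.14 + 6·0.13] / 0.27
 = 1.48 / 0.27
 = 148/27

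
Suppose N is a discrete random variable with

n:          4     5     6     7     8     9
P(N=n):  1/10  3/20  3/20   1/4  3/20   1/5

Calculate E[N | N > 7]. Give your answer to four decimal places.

8.5714

P(N > 7) = 3/20 + 1/5 = 7/20.
E[N | N > 7] = [8·3/20 + 9·1/5] / (7/20)
 = 3 / (7/20)
 = 60/7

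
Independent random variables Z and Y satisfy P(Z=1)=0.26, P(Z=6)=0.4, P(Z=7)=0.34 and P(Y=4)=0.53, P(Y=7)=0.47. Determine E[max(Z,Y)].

6.3746

E[max(Z,Y)] = Σ_z Σ_y max(z,y) · P(Z=z)P(Y=y)
 = 4·0.1378 + 7·0.1222 + 6·0.212 + 7·0.188 + 7·0.1802 + 7·0.1598
 = 0.5512 + 0.8554 + 1.272 + 1.316 + 1.2614 + 1.1186
 = 6.3746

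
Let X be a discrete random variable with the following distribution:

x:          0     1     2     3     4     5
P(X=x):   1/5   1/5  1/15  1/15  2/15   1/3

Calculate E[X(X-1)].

8.8

E[X(X-1)] = Σ x(x-1)·P(X=x)
 = 0·1/5 + 0·1/5 + 2·1/15 + 6·1/15 + 12·2/15 + 20·1/3
 = 0 + 0 + 2/15 + 2/5 + 8/5 + 20/3
 = 44/5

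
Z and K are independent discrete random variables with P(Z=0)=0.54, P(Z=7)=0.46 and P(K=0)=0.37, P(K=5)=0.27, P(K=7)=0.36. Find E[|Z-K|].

3.5296

E[|Z-K|] = Σ_z Σ_k |z-k| · P(Z=z)P(K=k)
 = 0·0.1998 + 5·0.1458 + 7·0.1944 + 7·0.1702 + 2·0.1242 + 0·0.1656
 = 0 + 0.729 + 1.3608 + 1.1914 + 0.2484 + 0
 = 3.5296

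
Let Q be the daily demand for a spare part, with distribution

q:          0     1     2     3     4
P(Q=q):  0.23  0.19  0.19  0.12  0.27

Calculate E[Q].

2.01

E[Q] = Σ q·P(Q=q)
 = 0·0.23 + 1·0.19 + 2·0.19 + 3·0.12 + 4·0.27
 = 0 + 0.19 + 0.38 + 0.36 + 1.08
 = 2.01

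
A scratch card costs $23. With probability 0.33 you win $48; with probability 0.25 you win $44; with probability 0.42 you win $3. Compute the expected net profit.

E[payout] = 48·0.33 + 44·0.25 + 3·0.42
 = 15.84 + 11 + 1.26
 = 28.1
Net = 28.1 - 23 = 5.1

5.1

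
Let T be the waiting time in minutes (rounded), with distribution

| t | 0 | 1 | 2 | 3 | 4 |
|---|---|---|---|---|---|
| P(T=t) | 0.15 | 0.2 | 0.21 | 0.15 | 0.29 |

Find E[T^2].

E[T^2] = Σ t^2·P(T=t)
 = 0·0.15 + 1·0.2 + 4·0.21 + 9·0.15 + 16·0.29
 = 0 + 0.2 + 0.84 + 1.35 + 4.64
 = 7.03

7.03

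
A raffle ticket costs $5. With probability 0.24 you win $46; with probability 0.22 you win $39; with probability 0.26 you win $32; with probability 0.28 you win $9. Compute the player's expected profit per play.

25.46

E[payout] = 46·0.24 + 39·0.22 + 32·0.26 + 9·0.28
 = 11.04 + 8.58 + 8.32 + 2.52
 = 30.46
Net = 30.46 - 5 = 25.46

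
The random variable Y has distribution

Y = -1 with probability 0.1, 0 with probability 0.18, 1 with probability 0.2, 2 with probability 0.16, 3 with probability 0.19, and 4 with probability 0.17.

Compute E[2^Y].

E[2^Y] = Σ 2^y·P(Y=y)
 = 0.5·0.1 + 1·0.18 + 2·0.2 + 4·0.16 + 8·0.19 + 16·0.17
 = 0.05 + 0.18 + 0.4 + 0.64 + 1.52 + 2.72
 = 5.51

5.51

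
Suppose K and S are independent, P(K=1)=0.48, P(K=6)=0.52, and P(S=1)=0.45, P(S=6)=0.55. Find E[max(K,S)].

4.92

E[max(K,S)] = Σ_k Σ_s max(k,s) · P(K=k)P(S=s)
 = 1·0.216 + 6·0.264 + 6·0.234 + 6·0.286
 = 0.216 + 1.584 + 1.404 + 1.716
 = 4.92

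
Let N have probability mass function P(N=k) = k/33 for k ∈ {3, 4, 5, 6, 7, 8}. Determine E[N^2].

E[N^2] = Σ n^2·P(N=n)
 = 9·1/11 + 16·4/33 + 25·5/33 + 36·2/11 + 49·7/33 + 64·8/33
 = 9/11 + 64/33 + 125/33 + 72/11 + 343/33 + 512/33
 = 39

39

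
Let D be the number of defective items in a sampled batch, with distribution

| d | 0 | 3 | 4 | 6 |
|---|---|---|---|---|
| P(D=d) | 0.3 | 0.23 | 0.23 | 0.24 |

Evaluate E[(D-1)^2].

E[(D-1)^2] = Σ (d-1)^2·P(D=d)
 = 1·0.3 + 4·0.23 + 9·0.23 + 25·0.24
 = 0.3 + 0.92 + 2.07 + 6
 = 9.29

9.29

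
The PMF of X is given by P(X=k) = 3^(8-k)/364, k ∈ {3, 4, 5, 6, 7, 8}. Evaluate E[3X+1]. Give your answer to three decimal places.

11.475

E[3X+1] = Σ (3x+1)·P(X=x)
 = 10·243/364 + 13·81/364 + 16·27/364 + 19·9/364 + 22·3/364 + 25·1/364
 = 1215/182 + 81/28 + 108/91 + 171/364 + 33/182 + 25/364
 = 4177/364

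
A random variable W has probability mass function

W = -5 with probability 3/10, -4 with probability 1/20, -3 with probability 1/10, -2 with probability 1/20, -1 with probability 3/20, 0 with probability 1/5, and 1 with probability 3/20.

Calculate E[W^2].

E[W^2] = Σ w^2·P(W=w)
 = 25·3/10 + 16·1/20 + 9·1/10 + 4·1/20 + 1·3/20 + 0·1/5 + 1·3/20
 = 15/2 + 4/5 + 9/10 + 1/5 + 3/20 + 0 + 3/20
 = 97/10

9.7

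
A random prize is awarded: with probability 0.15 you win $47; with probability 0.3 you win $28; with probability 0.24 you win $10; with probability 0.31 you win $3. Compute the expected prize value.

18.78

E[payout] = 47·0.15 + 28·0.3 + 10·0.24 + 3·0.31
 = 7.05 + 8.4 + 2.4 + 0.93
 = 18.78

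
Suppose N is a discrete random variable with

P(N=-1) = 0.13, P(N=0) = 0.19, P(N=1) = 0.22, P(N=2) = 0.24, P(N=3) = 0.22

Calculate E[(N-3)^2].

E[(N-3)^2] = Σ (n-3)^2·P(N=n)
 = 16·0.13 + 9·0.19 + 4·0.22 + 1·0.24 + 0·0.22
 = 2.08 + 1.71 + 0.88 + 0.24 + 0
 = 4.91

4.91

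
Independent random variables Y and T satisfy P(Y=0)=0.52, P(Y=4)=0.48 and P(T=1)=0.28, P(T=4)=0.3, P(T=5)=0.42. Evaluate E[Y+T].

5.5

E[Y+T] = Σ_y Σ_t (y+t) · P(Y=y)P(T=t)
 = 1·0.1456 + 4·0.156 + 5·0.2184 + 5·0.1344 + 8·0.144 + 9·0.2016
 = 0.1456 + 0.624 + 1.092 + 0.672 + 1.152 + 1.8144
 = 5.5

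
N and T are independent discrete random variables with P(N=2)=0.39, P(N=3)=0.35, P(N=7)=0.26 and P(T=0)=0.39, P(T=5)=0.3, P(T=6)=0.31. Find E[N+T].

E[N+T] = Σ_n Σ_t (n+t) · P(N=n)P(T=t)
 = 2·0.1521 + 7·0.117 + 8·0.1209 + 3·0.1365 + 8·0.105 + 9·0.1085 + 7·0.1014 + 12·0.078 + 13·0.0806
 = 0.3042 + 0.819 + 0.9672 + 0.4095 + 0.84 + 0.9765 + 0.7098 + 0.936 + 1.0478
 = 7.01

7.01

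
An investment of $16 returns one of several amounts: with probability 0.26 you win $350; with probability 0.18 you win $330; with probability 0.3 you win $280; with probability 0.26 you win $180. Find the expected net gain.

265.2

E[payout] = 350·0.26 + 330·0.18 + 280·0.3 + 180·0.26
 = 91 + 59.4 + 84 + 46.8
 = 281.2
Net = 281.2 - 16 = 265.2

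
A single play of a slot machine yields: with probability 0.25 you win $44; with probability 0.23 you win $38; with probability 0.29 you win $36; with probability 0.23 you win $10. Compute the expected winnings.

E[payout] = 44·0.25 + 38·0.23 + 36·0.29 + 10·0.23
 = 11 + 8.74 + 10.44 + 2.3
 = 32.48

32.48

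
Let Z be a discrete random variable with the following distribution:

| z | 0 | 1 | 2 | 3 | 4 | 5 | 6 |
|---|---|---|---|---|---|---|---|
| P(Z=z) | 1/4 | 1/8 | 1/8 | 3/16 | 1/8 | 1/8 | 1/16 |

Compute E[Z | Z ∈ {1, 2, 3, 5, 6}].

P(Z ∈ {1, 2, 3, 5, 6}) = 1/8 + 1/8 + 3/16 + 1/8 + 1/16 = 5/8.
E[Z | Z ∈ {1, 2, 3, 5, 6}] = [1·1/8 + 2·1/8 + 3·3/16 + 5·1/8 + 6·1/16] / (5/8)
 = 31/16 / (5/8)
 = 31/10

3.1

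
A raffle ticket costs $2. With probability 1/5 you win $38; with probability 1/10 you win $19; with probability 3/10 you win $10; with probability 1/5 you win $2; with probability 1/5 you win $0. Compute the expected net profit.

10.9

E[payout] = 38·1/5 + 19·1/10 + 10·3/10 + 2·1/5 + 0·1/5
 = 38/5 + 19/10 + 3 + 2/5 + 0
 = 129/10
Net = 129/10 - 2 = 109/10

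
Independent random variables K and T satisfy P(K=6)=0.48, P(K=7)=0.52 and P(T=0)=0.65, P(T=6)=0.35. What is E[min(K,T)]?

2.1

E[min(K,T)] = Σ_k Σ_t min(k,t) · P(K=k)P(T=t)
 = 0·0.312 + 6·0.168 + 0·0.338 + 6·0.182
 = 0 + 1.008 + 0 + 1.092
 = 2.1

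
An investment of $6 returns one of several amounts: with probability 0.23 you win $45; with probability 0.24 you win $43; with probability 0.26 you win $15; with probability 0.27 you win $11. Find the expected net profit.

E[payout] = 45·0.23 + 43·0.24 + 15·0.26 + 11·0.27
 = 10.35 + 10.32 + 3.9 + 2.97
 = 27.54
Net = 27.54 - 6 = 21.54

21.54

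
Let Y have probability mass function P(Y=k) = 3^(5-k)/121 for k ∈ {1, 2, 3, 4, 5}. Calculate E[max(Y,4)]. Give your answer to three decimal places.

4.008

E[max(Y,4)] = Σ max(y,4)·P(Y=y)
 = 4·81/121 + 4·27/121 + 4·9/121 + 4·3/121 + 5·1/121
 = 324/121 + 108/121 + 36/121 + 12/121 + 5/121
 = 485/121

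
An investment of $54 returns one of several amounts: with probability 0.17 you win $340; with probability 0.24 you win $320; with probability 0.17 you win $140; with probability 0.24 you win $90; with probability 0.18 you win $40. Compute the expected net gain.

133.2

E[payout] = 340·0.17 + 320·0.24 + 140·0.17 + 90·0.24 + 40·0.18
 = 57.8 + 76.8 + 23.8 + 21.6 + 7.2
 = 187.2
Net = 187.2 - 54 = 133.2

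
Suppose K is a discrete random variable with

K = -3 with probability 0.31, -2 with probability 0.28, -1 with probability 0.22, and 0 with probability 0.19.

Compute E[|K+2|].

0.91

E[|K+2|] = Σ |k+2|·P(K=k)
 = 1·0.31 + 0·0.28 + 1·0.22 + 2·0.19
 = 0.31 + 0 + 0.22 + 0.38
 = 0.91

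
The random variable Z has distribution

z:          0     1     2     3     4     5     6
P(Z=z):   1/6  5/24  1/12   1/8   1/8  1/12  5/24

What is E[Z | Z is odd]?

2.4

P(Z is odd) = 5/24 + 1/8 + 1/12 = 5/12.
E[Z | Z is odd] = [1·5/24 + 3·1/8 + 5·1/12] / (5/12)
 = 1 / (5/12)
 = 12/5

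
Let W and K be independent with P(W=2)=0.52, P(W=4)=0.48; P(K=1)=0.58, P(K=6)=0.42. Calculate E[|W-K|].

2.4136

E[|W-K|] = Σ_w Σ_k |w-k| · P(W=w)P(K=k)
 = 1·0.3016 + 4·0.2184 + 3·0.2784 + 2·0.2016
 = 0.3016 + 0.8736 + 0.8352 + 0.4032
 = 2.4136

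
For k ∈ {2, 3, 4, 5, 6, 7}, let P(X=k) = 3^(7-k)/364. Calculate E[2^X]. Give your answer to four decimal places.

7.3077

E[2^X] = Σ 2^x·P(X=x)
 = 4·243/364 + 8·81/364 + 16·27/364 + 32·9/364 + 64·3/364 + 128·1/364
 = 243/91 + 162/91 + 108/91 + 72/91 + 48/91 + 32/91
 = 95/13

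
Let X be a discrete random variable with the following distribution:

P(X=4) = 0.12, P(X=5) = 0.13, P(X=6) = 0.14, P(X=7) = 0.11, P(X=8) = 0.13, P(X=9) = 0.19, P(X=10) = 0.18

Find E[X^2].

57.31

E[X^2] = Σ x^2·P(X=x)
 = 16·0.12 + 25·0.13 + 36·0.14 + 49·0.11 + 64·0.13 + 81·0.19 + 100·0.18
 = 1.92 + 3.25 + 5.04 + 5.39 + 8.32 + 15.39 + 18
 = 57.31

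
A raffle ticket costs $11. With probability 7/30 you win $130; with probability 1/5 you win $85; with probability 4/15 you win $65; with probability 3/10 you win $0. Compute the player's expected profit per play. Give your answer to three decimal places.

53.667

E[payout] = 130·7/30 + 85·1/5 + 65·4/15 + 0·3/10
 = 91/3 + 17 + 52/3 + 0
 = 194/3
Net = 194/3 - 11 = 161/3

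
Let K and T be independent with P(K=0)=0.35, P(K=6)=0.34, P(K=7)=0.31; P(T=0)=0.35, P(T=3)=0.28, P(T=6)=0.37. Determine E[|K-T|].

E[|K-T|] = Σ_k Σ_t |k-t| · P(K=k)P(T=t)
 = 0·0.1225 + 3·0.098 + 6·0.1295 + 6·0.119 + 3·0.0952 + 0·0.1258 + 7·0.1085 + 4·0.0868 + 1·0.1147
 = 0 + 0.294 + 0.777 + 0.714 + 0.2856 + 0 + 0.7595 + 0.3472 + 0.1147
 = 3.292

3.292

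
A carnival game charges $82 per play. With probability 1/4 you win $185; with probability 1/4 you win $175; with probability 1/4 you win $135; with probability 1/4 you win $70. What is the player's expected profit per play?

59.25

E[payout] = 185·1/4 + 175·1/4 + 135·1/4 + 70·1/4
 = 185/4 + 175/4 + 135/4 + 35/2
 = 565/4
Net = 565/4 - 82 = 237/4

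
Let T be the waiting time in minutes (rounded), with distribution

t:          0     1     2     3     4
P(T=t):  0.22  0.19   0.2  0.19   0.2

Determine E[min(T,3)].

E[min(T,3)] = Σ min(t,3)·P(T=t)
 = 0·0.22 + 1·0.19 + 2·0.2 + 3·0.19 + 3·0.2
 = 0 + 0.19 + 0.4 + 0.57 + 0.6
 = 1.76

1.76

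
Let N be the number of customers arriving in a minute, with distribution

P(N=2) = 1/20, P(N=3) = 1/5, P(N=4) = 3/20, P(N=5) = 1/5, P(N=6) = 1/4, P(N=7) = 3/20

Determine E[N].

E[N] = Σ n·P(N=n)
 = 2·1/20 + 3·1/5 + 4·3/20 + 5·1/5 + 6·1/4 + 7·3/20
 = 1/10 + 3/5 + 3/5 + 1 + 3/2 + 21/20
 = 97/20

4.85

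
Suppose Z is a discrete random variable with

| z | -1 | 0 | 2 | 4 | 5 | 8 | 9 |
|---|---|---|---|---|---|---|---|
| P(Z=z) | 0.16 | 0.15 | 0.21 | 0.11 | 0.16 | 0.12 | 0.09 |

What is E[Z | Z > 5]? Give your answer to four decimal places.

8.4286

P(Z > 5) = 0.12 + 0.09 = 0.21.
E[Z | Z > 5] = [8·0.12 + 9·0.09] / 0.21
 = 1.77 / 0.21
 = 59/7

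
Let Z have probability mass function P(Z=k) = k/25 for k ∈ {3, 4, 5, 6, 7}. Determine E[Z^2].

31

E[Z^2] = Σ z^2·P(Z=z)
 = 9·3/25 + 16·4/25 + 25·1/5 + 36·6/25 + 49·7/25
 = 27/25 + 64/25 + 5 + 216/25 + 343/25
 = 31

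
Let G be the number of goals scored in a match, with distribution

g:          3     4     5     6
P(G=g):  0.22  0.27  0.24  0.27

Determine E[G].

E[G] = Σ g·P(G=g)
 = 3·0.22 + 4·0.27 + 5·0.24 + 6·0.27
 = 0.66 + 1.08 + 1.2 + 1.62
 = 4.56

4.56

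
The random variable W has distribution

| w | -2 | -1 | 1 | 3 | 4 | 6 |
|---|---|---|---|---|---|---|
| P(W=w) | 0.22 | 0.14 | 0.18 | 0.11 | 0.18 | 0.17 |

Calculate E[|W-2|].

E[|W-2|] = Σ |w-2|·P(W=w)
 = 4·0.22 + 3·0.14 + 1·0.18 + 1·0.11 + 2·0.18 + 4·0.17
 = 0.88 + 0.42 + 0.18 + 0.11 + 0.36 + 0.68
 = 2.63

2.63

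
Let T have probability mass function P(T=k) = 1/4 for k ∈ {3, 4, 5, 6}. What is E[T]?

E[T] = Σ t·P(T=t)
 = 3·1/4 + 4·1/4 + 5·1/4 + 6·1/4
 = 3/4 + 1 + 5/4 + 3/2
 = 9/2

4.5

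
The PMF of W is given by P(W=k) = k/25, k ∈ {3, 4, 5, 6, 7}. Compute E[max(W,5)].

5.8

E[max(W,5)] = Σ max(w,5)·P(W=w)
 = 5·3/25 + 5·4/25 + 5·1/5 + 6·6/25 + 7·7/25
 = 3/5 + 4/5 + 1 + 36/25 + 49/25
 = 29/5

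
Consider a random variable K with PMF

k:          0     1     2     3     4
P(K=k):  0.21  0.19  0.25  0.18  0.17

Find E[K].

1.91

E[K] = Σ k·P(K=k)
 = 0·0.21 + 1·0.19 + 2·0.25 + 3·0.18 + 4·0.17
 = 0 + 0.19 + 0.5 + 0.54 + 0.68
 = 1.91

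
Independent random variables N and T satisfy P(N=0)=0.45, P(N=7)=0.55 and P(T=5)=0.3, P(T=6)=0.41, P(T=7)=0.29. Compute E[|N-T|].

E[|N-T|] = Σ_n Σ_t |n-t| · P(N=n)P(T=t)
 = 5·0.135 + 6·0.1845 + 7·0.1305 + 2·0.165 + 1·0.2255 + 0·0.1595
 = 0.675 + 1.107 + 0.9135 + 0.33 + 0.2255 + 0
 = 3.251

3.251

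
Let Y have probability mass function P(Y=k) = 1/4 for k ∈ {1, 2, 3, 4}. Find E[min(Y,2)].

1.75

E[min(Y,2)] = Σ min(y,2)·P(Y=y)
 = 1·1/4 + 2·1/4 + 2·1/4 + 2·1/4
 = 1/4 + 1/2 + 1/2 + 1/2
 = 7/4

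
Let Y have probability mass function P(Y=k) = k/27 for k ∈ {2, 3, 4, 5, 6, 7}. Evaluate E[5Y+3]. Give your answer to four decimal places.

28.7407

E[5Y+3] = Σ (5y+3)·P(Y=y)
 = 13·2/27 + 18·1/9 + 23·4/27 + 28·5/27 + 33·2/9 + 38·7/27
 = 26/27 + 2 + 92/27 + 140/27 + 22/3 + 266/27
 = 776/27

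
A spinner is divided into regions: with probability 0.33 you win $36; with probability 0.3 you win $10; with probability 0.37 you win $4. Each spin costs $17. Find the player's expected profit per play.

-0.64

E[payout] = 36·0.33 + 10·0.3 + 4·0.37
 = 11.88 + 3 + 1.48
 = 16.36
Net = 16.36 - 17 = -0.64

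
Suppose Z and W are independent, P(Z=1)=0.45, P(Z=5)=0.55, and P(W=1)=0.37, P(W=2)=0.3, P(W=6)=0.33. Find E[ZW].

E[ZW] = Σ_z Σ_w zw · P(Z=z)P(W=w)
 = 1·0.1665 + 2·0.135 + 6·0.1485 + 5·0.2035 + 10·0.165 + 30·0.1815
 = 0.1665 + 0.27 + 0.891 + 1.0175 + 1.65 + 5.445
 = 9.44

9.44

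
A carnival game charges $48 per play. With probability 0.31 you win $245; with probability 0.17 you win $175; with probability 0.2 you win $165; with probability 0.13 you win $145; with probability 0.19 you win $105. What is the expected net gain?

129.5

E[payout] = 245·0.31 + 175·0.17 + 165·0.2 + 145·0.13 + 105·0.19
 = 75.95 + 29.75 + 33 + 18.85 + 19.95
 = 177.5
Net = 177.5 - 48 = 129.5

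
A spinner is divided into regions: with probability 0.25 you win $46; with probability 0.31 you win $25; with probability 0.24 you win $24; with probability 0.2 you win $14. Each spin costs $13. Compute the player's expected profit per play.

E[payout] = 46·0.25 + 25·0.31 + 24·0.24 + 14·0.2
 = 11.5 + 7.75 + 5.76 + 2.8
 = 27.81
Net = 27.81 - 13 = 14.81

14.81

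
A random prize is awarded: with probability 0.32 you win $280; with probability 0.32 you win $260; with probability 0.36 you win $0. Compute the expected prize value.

172.8

E[payout] = 280·0.32 + 260·0.32 + 0·0.36
 = 89.6 + 83.2 + 0
 = 172.8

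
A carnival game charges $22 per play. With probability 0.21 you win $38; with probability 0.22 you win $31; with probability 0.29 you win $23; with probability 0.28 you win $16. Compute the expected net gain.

E[payout] = 38·0.21 + 31·0.22 + 23·0.29 + 16·0.28
 = 7.98 + 6.82 + 6.67 + 4.48
 = 25.95
Net = 25.95 - 22 = 3.95

3.95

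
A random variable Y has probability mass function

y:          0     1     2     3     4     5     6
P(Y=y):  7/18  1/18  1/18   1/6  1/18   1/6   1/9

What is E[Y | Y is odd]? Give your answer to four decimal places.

3.5714

P(Y is odd) = 1/18 + 1/6 + 1/6 = 7/18.
E[Y | Y is odd] = [1·1/18 + 3·1/6 + 5·1/6] / (7/18)
 = 25/18 / (7/18)
 = 25/7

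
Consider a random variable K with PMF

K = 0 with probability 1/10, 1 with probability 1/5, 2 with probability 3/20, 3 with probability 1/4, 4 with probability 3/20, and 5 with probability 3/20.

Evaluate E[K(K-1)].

E[K(K-1)] = Σ k(k-1)·P(K=k)
 = 0·1/10 + 0·1/5 + 2·3/20 + 6·1/4 + 12·3/20 + 20·3/20
 = 0 + 0 + 3/10 + 3/2 + 9/5 + 3
 = 33/5

6.6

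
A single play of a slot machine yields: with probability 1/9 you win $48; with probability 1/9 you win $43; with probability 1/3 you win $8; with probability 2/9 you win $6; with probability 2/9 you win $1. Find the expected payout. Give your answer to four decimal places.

E[payout] = 48·1/9 + 43·1/9 + 8·1/3 + 6·2/9 + 1·2/9
 = 16/3 + 43/9 + 8/3 + 4/3 + 2/9
 = 43/3

14.3333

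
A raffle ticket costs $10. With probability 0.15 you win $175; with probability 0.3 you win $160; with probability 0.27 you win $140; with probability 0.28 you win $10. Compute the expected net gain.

E[payout] = 175·0.15 + 160·0.3 + 140·0.27 + 10·0.28
 = 26.25 + 48 + 37.8 + 2.8
 = 114.85
Net = 114.85 - 10 = 104.85

104.85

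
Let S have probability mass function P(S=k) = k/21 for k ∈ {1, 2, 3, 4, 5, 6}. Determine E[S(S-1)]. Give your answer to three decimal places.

E[S(S-1)] = Σ s(s-1)·P(S=s)
 = 0·1/21 + 2·2/21 + 6·1/7 + 12·4/21 + 20·5/21 + 30·2/7
 = 0 + 4/21 + 6/7 + 16/7 + 100/21 + 60/7
 = 50/3

16.667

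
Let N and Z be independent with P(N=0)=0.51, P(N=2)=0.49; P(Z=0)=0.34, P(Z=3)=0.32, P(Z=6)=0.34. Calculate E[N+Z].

3.98

E[N+Z] = Σ_n Σ_z (n+z) · P(N=n)P(Z=z)
 = 0·0.1734 + 3·0.1632 + 6·0.1734 + 2·0.1666 + 5·0.1568 + 8·0.1666
 = 0 + 0.4896 + 1.0404 + 0.3332 + 0.784 + 1.3328
 = 3.98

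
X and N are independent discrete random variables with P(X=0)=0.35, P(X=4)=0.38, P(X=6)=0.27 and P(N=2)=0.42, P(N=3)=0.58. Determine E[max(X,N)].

E[max(X,N)] = Σ_x Σ_n max(x,n) · P(X=x)P(N=n)
 = 2·0.147 + 3·0.203 + 4·0.1596 + 4·0.2204 + 6·0.1134 + 6·0.1566
 = 0.294 + 0.609 + 0.6384 + 0.8816 + 0.6804 + 0.9396
 = 4.043

4.043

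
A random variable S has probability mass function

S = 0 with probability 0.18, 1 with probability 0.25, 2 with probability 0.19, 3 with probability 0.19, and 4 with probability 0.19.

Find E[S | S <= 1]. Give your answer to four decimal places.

P(S <= 1) = 0.18 + 0.25 = 0.43.
E[S | S <= 1] = [0·0.18 + 1·0.25] / 0.43
 = 0.25 / 0.43
 = 25/43

0.5814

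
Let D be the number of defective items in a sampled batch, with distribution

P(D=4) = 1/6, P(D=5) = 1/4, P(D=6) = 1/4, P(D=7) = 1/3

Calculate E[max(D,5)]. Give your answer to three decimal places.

5.917

E[max(D,5)] = Σ max(d,5)·P(D=d)
 = 5·1/6 + 5·1/4 + 6·1/4 + 7·1/3
 = 5/6 + 5/4 + 3/2 + 7/3
 = 71/12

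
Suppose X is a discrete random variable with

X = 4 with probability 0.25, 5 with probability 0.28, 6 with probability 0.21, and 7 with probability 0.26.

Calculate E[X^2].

31.3

E[X^2] = Σ x^2·P(X=x)
 = 16·0.25 + 25·0.28 + 36·0.21 + 49·0.26
 = 4 + 7 + 7.56 + 12.74
 = 31.3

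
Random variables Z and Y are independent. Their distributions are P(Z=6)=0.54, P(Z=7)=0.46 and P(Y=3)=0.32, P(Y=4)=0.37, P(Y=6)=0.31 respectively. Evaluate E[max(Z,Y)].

E[max(Z,Y)] = Σ_z Σ_y max(z,y) · P(Z=z)P(Y=y)
 = 6·0.1728 + 6·0.1998 + 6·0.1674 + 7·0.1472 + 7·0.1702 + 7·0.1426
 = 1.0368 + 1.1988 + 1.0044 + 1.0304 + 1.1914 + 0.9982
 = 6.46

6.46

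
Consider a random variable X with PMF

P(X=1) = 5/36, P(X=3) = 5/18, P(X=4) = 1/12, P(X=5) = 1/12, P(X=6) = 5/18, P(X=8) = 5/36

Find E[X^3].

E[X^3] = Σ x^3·P(X=x)
 = 1·5/36 + 27·5/18 + 64·1/12 + 125·1/12 + 216·5/18 + 512·5/36
 = 5/36 + 15/2 + 16/3 + 125/12 + 60 + 640/9
 = 309/2

154.5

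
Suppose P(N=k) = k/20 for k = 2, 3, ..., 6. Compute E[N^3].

E[N^3] = Σ n^3·P(N=n)
 = 8·1/10 + 27·3/20 + 64·1/5 + 125·1/4 + 216·3/10
 = 4/5 + 81/20 + 64/5 + 125/4 + 324/5
 = 1137/10

113.7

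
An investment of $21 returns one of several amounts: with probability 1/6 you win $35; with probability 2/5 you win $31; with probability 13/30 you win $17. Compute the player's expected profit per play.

E[payout] = 35·1/6 + 31·2/5 + 17·13/30
 = 35/6 + 62/5 + 221/30
 = 128/5
Net = 128/5 - 21 = 23/5

4.6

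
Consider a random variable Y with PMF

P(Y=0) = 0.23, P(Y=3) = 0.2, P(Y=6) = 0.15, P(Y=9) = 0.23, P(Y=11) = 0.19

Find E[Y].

E[Y] = Σ y·P(Y=y)
 = 0·0.23 + 3·0.2 + 6·0.15 + 9·0.23 + 11·0.19
 = 0 + 0.6 + 0.9 + 2.07 + 2.09
 = 5.66

5.66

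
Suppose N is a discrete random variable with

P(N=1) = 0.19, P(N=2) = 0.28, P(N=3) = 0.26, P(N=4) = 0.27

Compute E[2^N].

7.9

E[2^N] = Σ 2^n·P(N=n)
 = 2·0.19 + 4·0.28 + 8·0.26 + 16·0.27
 = 0.38 + 1.12 + 2.08 + 4.32
 = 7.9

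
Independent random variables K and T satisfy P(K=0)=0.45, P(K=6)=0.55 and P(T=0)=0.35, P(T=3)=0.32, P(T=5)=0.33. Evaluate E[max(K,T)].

4.4745

E[max(K,T)] = Σ_k Σ_t max(k,t) · P(K=k)P(T=t)
 = 0·0.1575 + 3·0.144 + 5·0.1485 + 6·0.1925 + 6·0.176 + 6·0.1815
 = 0 + 0.432 + 0.7425 + 1.155 + 1.056 + 1.089
 = 4.4745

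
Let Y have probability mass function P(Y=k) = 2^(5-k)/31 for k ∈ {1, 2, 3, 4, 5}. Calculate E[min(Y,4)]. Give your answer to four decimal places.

1.8065

E[min(Y,4)] = Σ min(y,4)·P(Y=y)
 = 1·16/31 + 2·8/31 + 3·4/31 + 4·2/31 + 4·1/31
 = 16/31 + 16/31 + 12/31 + 8/31 + 4/31
 = 56/31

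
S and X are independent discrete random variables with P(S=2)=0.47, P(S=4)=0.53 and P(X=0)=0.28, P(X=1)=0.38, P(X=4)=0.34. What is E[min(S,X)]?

1.4204

E[min(S,X)] = Σ_s Σ_x min(s,x) · P(S=s)P(X=x)
 = 0·0.1316 + 1·0.1786 + 2·0.1598 + 0·0.1484 + 1·0.2014 + 4·0.1802
 = 0 + 0.1786 + 0.3196 + 0 + 0.2014 + 0.7208
 = 1.4204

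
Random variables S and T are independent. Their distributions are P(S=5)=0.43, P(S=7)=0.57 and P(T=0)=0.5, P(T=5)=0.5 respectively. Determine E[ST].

E[ST] = Σ_s Σ_t st · P(S=s)P(T=t)
 = 0·0.215 + 25·0.215 + 0·0.285 + 35·0.285
 = 0 + 5.375 + 0 + 9.975
 = 15.35

15.35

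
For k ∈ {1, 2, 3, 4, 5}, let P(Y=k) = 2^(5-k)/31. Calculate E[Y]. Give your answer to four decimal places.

E[Y] = Σ y·P(Y=y)
 = 1·16/31 + 2·8/31 + 3·4/31 + 4·2/31 + 5·1/31
 = 16/31 + 16/31 + 12/31 + 8/31 + 5/31
 = 57/31

1.8387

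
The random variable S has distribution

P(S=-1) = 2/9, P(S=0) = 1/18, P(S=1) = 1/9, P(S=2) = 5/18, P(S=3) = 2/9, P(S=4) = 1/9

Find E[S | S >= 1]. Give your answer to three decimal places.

2.462

P(S >= 1) = 1/9 + 5/18 + 2/9 + 1/9 = 13/18.
E[S | S >= 1] = [1·1/9 + 2·5/18 + 3·2/9 + 4·1/9] / (13/18)
 = 16/9 / (13/18)
 = 32/13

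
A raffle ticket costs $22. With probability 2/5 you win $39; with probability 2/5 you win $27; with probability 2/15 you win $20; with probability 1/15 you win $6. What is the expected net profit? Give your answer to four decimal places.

7.4667

E[payout] = 39·2/5 + 27·2/5 + 20·2/15 + 6·1/15
 = 78/5 + 54/5 + 8/3 + 2/5
 = 442/15
Net = 442/15 - 22 = 112/15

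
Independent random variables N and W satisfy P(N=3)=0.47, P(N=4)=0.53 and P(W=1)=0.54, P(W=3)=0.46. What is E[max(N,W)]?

3.53

E[max(N,W)] = Σ_n Σ_w max(n,w) · P(N=n)P(W=w)
 = 3·0.2538 + 3·0.2162 + 4·0.2862 + 4·0.2438
 = 0.7614 + 0.6486 + 1.1448 + 0.9752
 = 3.53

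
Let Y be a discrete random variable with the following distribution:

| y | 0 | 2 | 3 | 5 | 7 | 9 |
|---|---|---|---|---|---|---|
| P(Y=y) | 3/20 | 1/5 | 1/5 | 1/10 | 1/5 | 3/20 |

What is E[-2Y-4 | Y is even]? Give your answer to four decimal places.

P(Y is even) = 3/20 + 1/5 = 7/20.
E[-2Y-4 | Y is even] = [(-4)·3/20 + (-8)·1/5] / (7/20)
 = -11/5 / (7/20)
 = -44/7

-6.2857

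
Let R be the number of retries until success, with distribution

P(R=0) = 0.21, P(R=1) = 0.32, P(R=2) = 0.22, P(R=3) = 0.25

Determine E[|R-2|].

E[|R-2|] = Σ |r-2|·P(R=r)
 = 2·0.21 + 1·0.32 + 0·0.22 + 1·0.25
 = 0.42 + 0.32 + 0 + 0.25
 = 0.99

0.99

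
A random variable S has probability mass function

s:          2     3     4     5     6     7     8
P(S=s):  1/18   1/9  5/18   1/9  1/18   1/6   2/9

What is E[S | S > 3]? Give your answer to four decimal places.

P(S > 3) = 5/18 + 1/9 + 1/18 + 1/6 + 2/9 = 5/6.
E[S | S > 3] = [4·5/18 + 5·1/9 + 6·1/18 + 7·1/6 + 8·2/9] / (5/6)
 = 89/18 / (5/6)
 = 89/15

5.9333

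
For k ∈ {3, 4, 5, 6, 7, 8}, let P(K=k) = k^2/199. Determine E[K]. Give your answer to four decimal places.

6.4673

E[K] = Σ k·P(K=k)
 = 3·9/199 + 4·16/199 + 5·25/199 + 6·36/199 + 7·49/199 + 8·64/199
 = 27/199 + 64/199 + 125/199 + 216/199 + 343/199 + 512/199
 = 1287/199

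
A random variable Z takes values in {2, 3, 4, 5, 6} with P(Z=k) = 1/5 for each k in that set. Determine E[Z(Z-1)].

E[Z(Z-1)] = Σ z(z-1)·P(Z=z)
 = 2·1/5 + 6·1/5 + 12·1/5 + 20·1/5 + 30·1/5
 = 2/5 + 6/5 + 12/5 + 4 + 6
 = 14

14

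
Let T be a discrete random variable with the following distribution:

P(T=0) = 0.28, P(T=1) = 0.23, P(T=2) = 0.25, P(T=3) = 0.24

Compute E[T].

E[T] = Σ t·P(T=t)
 = 0·0.28 + 1·0.23 + 2·0.25 + 3·0.24
 = 0 + 0.23 + 0.5 + 0.72
 = 1.45

1.45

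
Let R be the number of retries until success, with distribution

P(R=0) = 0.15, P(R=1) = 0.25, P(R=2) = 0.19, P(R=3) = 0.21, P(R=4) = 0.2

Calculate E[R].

E[R] = Σ r·P(R=r)
 = 0·0.15 + 1·0.25 + 2·0.19 + 3·0.21 + 4·0.2
 = 0 + 0.25 + 0.38 + 0.63 + 0.8
 = 2.06

2.06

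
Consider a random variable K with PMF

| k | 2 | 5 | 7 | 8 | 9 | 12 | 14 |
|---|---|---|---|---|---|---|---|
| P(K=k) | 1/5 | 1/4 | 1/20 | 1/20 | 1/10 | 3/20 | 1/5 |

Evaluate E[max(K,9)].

E[max(K,9)] = Σ max(k,9)·P(K=k)
 = 9·1/5 + 9·1/4 + 9·1/20 + 9·1/20 + 9·1/10 + 12·3/20 + 14·1/5
 = 9/5 + 9/4 + 9/20 + 9/20 + 9/10 + 9/5 + 14/5
 = 209/20

10.45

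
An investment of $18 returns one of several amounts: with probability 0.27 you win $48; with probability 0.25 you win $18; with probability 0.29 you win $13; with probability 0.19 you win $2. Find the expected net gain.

3.61

E[payout] = 48·0.27 + 18·0.25 + 13·0.29 + 2·0.19
 = 12.96 + 4.5 + 3.77 + 0.38
 = 21.61
Net = 21.61 - 18 = 3.61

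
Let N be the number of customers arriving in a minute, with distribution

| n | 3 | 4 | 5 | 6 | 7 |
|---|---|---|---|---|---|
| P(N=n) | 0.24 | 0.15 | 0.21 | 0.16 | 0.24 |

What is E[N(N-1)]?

22.32

E[N(N-1)] = Σ n(n-1)·P(N=n)
 = 6·0.24 + 12·0.15 + 20·0.21 + 30·0.16 + 42·0.24
 = 1.44 + 1.8 + 4.2 + 4.8 + 10.08
 = 22.32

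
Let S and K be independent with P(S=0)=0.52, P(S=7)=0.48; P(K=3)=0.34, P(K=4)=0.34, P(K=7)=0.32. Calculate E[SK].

15.5232

E[SK] = Σ_s Σ_k sk · P(S=s)P(K=k)
 = 0·0.1768 + 0·0.1768 + 0·0.1664 + 21·0.1632 + 28·0.1632 + 49·0.1536
 = 0 + 0 + 0 + 3.4272 + 4.5696 + 7.5264
 = 15.5232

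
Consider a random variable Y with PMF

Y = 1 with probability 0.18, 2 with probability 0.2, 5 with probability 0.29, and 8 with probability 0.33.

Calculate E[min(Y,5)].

3.68

E[min(Y,5)] = Σ min(y,5)·P(Y=y)
 = 1·0.18 + 2·0.2 + 5·0.29 + 5·0.33
 = 0.18 + 0.4 + 1.45 + 1.65
 = 3.68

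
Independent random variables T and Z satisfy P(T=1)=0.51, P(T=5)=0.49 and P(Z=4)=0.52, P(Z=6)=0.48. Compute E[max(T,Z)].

E[max(T,Z)] = Σ_t Σ_z max(t,z) · P(T=t)P(Z=z)
 = 4·0.2652 + 6·0.2448 + 5·0.2548 + 6·0.2352
 = 1.0608 + 1.4688 + 1.274 + 1.4112
 = 5.2148

5.2148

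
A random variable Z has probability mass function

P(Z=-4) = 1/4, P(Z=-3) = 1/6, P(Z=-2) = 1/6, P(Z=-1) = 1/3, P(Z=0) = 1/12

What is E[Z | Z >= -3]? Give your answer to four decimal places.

P(Z >= -3) = 1/6 + 1/6 + 1/3 + 1/12 = 3/4.
E[Z | Z >= -3] = [(-3)·1/6 + (-2)·1/6 + (-1)·1/3 + 0·1/12] / (3/4)
 = -7/6 / (3/4)
 = -14/9

-1.5556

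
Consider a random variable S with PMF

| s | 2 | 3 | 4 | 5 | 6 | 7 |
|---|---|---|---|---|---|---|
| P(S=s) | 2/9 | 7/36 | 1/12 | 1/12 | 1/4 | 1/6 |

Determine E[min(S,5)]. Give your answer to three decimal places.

E[min(S,5)] = Σ min(s,5)·P(S=s)
 = 2·2/9 + 3·7/36 + 4·1/12 + 5·1/12 + 5·1/4 + 5·1/6
 = 4/9 + 7/12 + 1/3 + 5/12 + 5/4 + 5/6
 = 139/36

3.861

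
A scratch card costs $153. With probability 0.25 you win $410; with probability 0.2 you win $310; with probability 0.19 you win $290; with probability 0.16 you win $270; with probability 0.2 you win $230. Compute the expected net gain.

E[payout] = 410·0.25 + 310·0.2 + 290·0.19 + 270·0.16 + 230·0.2
 = 102.5 + 62 + 55.1 + 43.2 + 46
 = 308.8
Net = 308.8 - 153 = 155.8

155.8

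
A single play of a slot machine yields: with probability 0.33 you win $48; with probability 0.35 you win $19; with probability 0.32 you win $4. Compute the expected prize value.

E[payout] = 48·0.33 + 19·0.35 + 4·0.32
 = 15.84 + 6.65 + 1.28
 = 23.77

23.77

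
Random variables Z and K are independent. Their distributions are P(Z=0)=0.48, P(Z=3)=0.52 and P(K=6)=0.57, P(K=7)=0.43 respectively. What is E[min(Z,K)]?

1.56

E[min(Z,K)] = Σ_z Σ_k min(z,k) · P(Z=z)P(K=k)
 = 0·0.2736 + 0·0.2064 + 3·0.2964 + 3·0.2236
 = 0 + 0 + 0.8892 + 0.6708
 = 1.56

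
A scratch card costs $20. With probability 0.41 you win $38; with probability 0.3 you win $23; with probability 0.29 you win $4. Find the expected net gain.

E[payout] = 38·0.41 + 23·0.3 + 4·0.29
 = 15.58 + 6.9 + 1.16
 = 23.64
Net = 23.64 - 20 = 3.64

3.64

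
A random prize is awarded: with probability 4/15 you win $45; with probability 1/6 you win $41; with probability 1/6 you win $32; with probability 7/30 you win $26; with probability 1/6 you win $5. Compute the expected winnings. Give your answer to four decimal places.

E[payout] = 45·4/15 + 41·1/6 + 32·1/6 + 26·7/30 + 5·1/6
 = 12 + 41/6 + 16/3 + 91/15 + 5/6
 = 466/15

31.0667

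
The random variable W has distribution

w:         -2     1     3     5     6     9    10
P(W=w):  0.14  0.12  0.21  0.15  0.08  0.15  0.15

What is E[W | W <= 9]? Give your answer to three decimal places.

3.588

P(W <= 9) = 0.14 + 0.12 + 0.21 + 0.15 + 0.08 + 0.15 = 0.85.
E[W | W <= 9] = [(-2)·0.14 + 1·0.12 + 3·0.21 + 5·0.15 + 6·0.08 + 9·0.15] / 0.85
 = 3.05 / 0.85
 = 61/17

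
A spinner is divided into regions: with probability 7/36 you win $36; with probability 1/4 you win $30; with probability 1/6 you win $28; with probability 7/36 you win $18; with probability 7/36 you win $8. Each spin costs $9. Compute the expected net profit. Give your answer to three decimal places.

15.222

E[payout] = 36·7/36 + 30·1/4 + 28·1/6 + 18·7/36 + 8·7/36
 = 7 + 15/2 + 14/3 + 7/2 + 14/9
 = 218/9
Net = 218/9 - 9 = 137/9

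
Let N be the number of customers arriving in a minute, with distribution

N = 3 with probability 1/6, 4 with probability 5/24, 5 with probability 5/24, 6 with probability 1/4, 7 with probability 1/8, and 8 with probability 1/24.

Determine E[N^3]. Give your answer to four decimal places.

E[N^3] = Σ n^3·P(N=n)
 = 27·1/6 + 64·5/24 + 125·5/24 + 216·1/4 + 343·1/8 + 512·1/24
 = 9/2 + 40/3 + 625/24 + 54 + 343/8 + 64/3
 = 1945/12

162.0833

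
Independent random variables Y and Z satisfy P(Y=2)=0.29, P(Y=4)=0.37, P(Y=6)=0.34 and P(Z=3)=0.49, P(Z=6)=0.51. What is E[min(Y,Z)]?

E[min(Y,Z)] = Σ_y Σ_z min(y,z) · P(Y=y)P(Z=z)
 = 2·0.1421 + 2·0.1479 + 3·0.1813 + 4·0.1887 + 3·0.1666 + 6·0.1734
 = 0.2842 + 0.2958 + 0.5439 + 0.7548 + 0.4998 + 1.0404
 = 3.4189

3.4189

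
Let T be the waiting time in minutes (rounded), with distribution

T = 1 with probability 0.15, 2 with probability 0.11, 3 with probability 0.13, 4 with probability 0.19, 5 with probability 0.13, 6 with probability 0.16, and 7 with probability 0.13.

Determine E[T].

4.04

E[T] = Σ t·P(T=t)
 = 1·0.15 + 2·0.11 + 3·0.13 + 4·0.19 + 5·0.13 + 6·0.16 + 7·0.13
 = 0.15 + 0.22 + 0.39 + 0.76 + 0.65 + 0.96 + 0.91
 = 4.04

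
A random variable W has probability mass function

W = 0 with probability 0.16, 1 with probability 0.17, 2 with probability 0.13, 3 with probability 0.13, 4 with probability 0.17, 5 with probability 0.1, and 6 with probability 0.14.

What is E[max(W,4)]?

E[max(W,4)] = Σ max(w,4)·P(W=w)
 = 4·0.16 + 4·0.17 + 4·0.13 + 4·0.13 + 4·0.17 + 5·0.1 + 6·0.14
 = 0.64 + 0.68 + 0.52 + 0.52 + 0.68 + 0.5 + 0.84
 = 4.38

4.38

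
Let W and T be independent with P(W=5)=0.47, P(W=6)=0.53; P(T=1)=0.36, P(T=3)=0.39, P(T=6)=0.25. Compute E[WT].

16.7559

E[WT] = Σ_w Σ_t wt · P(W=w)P(T=t)
 = 5·0.1692 + 15·0.1833 + 30·0.1175 + 6·0.1908 + 18·0.2067 + 36·0.1325
 = 0.846 + 2.7495 + 3.525 + 1.1448 + 3.7206 + 4.77
 = 16.7559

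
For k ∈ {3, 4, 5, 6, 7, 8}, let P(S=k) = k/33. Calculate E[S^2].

39

E[S^2] = Σ s^2·P(S=s)
 = 9·1/11 + 16·4/33 + 25·5/33 + 36·2/11 + 49·7/33 + 64·8/33
 = 9/11 + 64/33 + 125/33 + 72/11 + 343/33 + 512/33
 = 39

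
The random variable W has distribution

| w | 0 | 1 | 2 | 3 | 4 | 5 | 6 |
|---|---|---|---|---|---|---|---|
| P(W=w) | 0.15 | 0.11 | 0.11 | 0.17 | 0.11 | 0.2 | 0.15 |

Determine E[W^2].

14.24

E[W^2] = Σ w^2·P(W=w)
 = 0·0.15 + 1·0.11 + 4·0.11 + 9·0.17 + 16·0.11 + 25·0.2 + 36·0.15
 = 0 + 0.11 + 0.44 + 1.53 + 1.76 + 5 + 5.4
 = 14.24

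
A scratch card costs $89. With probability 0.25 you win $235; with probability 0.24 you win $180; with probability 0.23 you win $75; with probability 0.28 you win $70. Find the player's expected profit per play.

E[payout] = 235·0.25 + 180·0.24 + 75·0.23 + 70·0.28
 = 58.75 + 43.2 + 17.25 + 19.6
 = 138.8
Net = 138.8 - 89 = 49.8

49.8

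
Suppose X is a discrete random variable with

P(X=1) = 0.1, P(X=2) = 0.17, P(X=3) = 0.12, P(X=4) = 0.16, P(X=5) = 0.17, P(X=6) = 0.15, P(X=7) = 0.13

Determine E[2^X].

36.08

E[2^X] = Σ 2^x·P(X=x)
 = 2·0.1 + 4·0.17 + 8·0.12 + 16·0.16 + 32·0.17 + 64·0.15 + 128·0.13
 = 0.2 + 0.68 + 0.96 + 2.56 + 5.44 + 9.6 + 16.64
 = 36.08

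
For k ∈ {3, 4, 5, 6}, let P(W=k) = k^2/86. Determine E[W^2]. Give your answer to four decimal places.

26.2558

E[W^2] = Σ w^2·P(W=w)
 = 9·9/86 + 16·8/43 + 25·25/86 + 36·18/43
 = 81/86 + 128/43 + 625/86 + 648/43
 = 1129/43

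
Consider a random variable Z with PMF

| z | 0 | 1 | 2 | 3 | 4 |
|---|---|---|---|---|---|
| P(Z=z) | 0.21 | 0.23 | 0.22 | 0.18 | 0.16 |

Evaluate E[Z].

1.85

E[Z] = Σ z·P(Z=z)
 = 0·0.21 + 1·0.23 + 2·0.22 + 3·0.18 + 4·0.16
 = 0 + 0.23 + 0.44 + 0.54 + 0.64
 = 1.85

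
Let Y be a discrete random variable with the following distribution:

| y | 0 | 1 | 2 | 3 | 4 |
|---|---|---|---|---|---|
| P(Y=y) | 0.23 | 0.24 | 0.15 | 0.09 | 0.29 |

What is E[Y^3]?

22.43

E[Y^3] = Σ y^3·P(Y=y)
 = 0·0.23 + 1·0.24 + 8·0.15 + 27·0.09 + 64·0.29
 = 0 + 0.24 + 1.2 + 2.43 + 18.56
 = 22.43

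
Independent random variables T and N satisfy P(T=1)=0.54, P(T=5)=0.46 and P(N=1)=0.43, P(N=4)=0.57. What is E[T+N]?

5.55

E[T+N] = Σ_t Σ_n (t+n) · P(T=t)P(N=n)
 = 2·0.2322 + 5·0.3078 + 6·0.1978 + 9·0.2622
 = 0.4644 + 1.539 + 1.1868 + 2.3598
 = 5.55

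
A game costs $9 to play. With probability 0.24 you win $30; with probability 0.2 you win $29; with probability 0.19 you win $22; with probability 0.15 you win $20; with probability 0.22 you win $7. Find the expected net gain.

12.72

E[payout] = 30·0.24 + 29·0.2 + 22·0.19 + 20·0.15 + 7·0.22
 = 7.2 + 5.8 + 4.18 + 3 + 1.54
 = 21.72
Net = 21.72 - 9 = 12.72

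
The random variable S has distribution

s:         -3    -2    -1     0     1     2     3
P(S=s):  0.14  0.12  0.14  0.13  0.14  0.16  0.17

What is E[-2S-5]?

E[-2S-5] = Σ (-2s-5)·P(S=s)
 = 1·0.14 + (-1)·0.12 + (-3)·0.14 + (-5)·0.13 + (-7)·0.14 + (-9)·0.16 + (-11)·0.17
 = 0.14 + (-0.12) + (-0.42) + (-0.65) + (-0.98) + (-1.44) + (-1.87)
 = -5.34

-5.34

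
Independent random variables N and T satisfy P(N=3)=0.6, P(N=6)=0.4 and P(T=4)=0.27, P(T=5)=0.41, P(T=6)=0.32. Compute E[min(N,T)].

3.82

E[min(N,T)] = Σ_n Σ_t min(n,t) · P(N=n)P(T=t)
 = 3·0.162 + 3·0.246 + 3·0.192 + 4·0.108 + 5·0.164 + 6·0.128
 = 0.486 + 0.738 + 0.576 + 0.432 + 0.82 + 0.768
 = 3.82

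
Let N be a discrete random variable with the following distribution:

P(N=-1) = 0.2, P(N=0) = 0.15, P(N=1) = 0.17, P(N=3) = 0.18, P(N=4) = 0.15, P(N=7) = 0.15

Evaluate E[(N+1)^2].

17.06

E[(N+1)^2] = Σ (n+1)^2·P(N=n)
 = 0·0.2 + 1·0.15 + 4·0.17 + 16·0.18 + 25·0.15 + 64·0.15
 = 0 + 0.15 + 0.68 + 2.88 + 3.75 + 9.6
 = 17.06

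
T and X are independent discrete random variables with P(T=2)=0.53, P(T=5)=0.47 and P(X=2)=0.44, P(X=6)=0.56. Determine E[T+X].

7.65

E[T+X] = Σ_t Σ_x (t+x) · P(T=t)P(X=x)
 = 4·0.2332 + 8·0.2968 + 7·0.2068 + 11·0.2632
 = 0.9328 + 2.3744 + 1.4476 + 2.8952
 = 7.65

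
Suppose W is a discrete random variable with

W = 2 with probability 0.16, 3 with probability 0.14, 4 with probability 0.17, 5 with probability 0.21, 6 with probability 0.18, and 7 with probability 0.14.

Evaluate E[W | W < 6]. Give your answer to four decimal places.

3.6324

P(W < 6) = 0.16 + 0.14 + 0.17 + 0.21 = 0.68.
E[W | W < 6] = [2·0.16 + 3·0.14 + 4·0.17 + 5·0.21] / 0.68
 = 2.47 / 0.68
 = 247/68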